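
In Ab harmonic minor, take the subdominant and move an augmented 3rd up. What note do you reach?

The subdominant of Ab harmonic minor is Db.
An augmented third (5 semitones) above Db lands on the letter F, giving F#.

F#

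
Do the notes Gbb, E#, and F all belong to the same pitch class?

Yes

Gbb is pitch class 5; E# is pitch class 5; F is pitch class 5.
All spellings map to pitch class 5, so they are enharmonically equivalent.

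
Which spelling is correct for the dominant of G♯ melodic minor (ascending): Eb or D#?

Each scale degree takes a distinct letter name. Degree 5 of a scale on G must use the letter D.
D# and Eb are enharmonically the same pitch, but only D# uses the letter D, so it is the correct spelling here.

D#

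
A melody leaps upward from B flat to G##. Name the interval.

Counting letters B–C–D–E–F–G gives a sixth.
Bb→G## = 11 semitones, 2 wider than the major sixth (9), so doubly augmented.

doubly augmented sixth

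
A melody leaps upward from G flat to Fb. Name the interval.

minor seventh

The letter names run G→F, a span of 6 letter steps, so the interval is some kind of seventh.
Gb to Fb is 10 semitones. A major seventh is 11, so 10 makes it minor.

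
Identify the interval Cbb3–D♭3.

Counting letters C–D gives a second.
Cbb→Db = 3 semitones, 1 wider than the major second (2), so augmented.

augmented second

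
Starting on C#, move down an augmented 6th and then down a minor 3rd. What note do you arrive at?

C

An augmented sixth down from C# is Eb (letter E, 10 semitones down).
A minor third down from Eb is C (letter C, 3 semitones down).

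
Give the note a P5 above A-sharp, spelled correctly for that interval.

E#

A up a perfect fifth is E, so the target letter is E.
From A#, a perfect fifth is 7 semitones up: E#.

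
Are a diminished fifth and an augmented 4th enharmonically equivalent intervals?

A diminished fifth spans 6 semitones; an augmented fourth spans 6.
They are enharmonically equivalent.

Yes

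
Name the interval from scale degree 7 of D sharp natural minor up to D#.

major second

Scale degree 7 of D# natural minor is C#.
C# up to D#: letters C→D make it a second; 2 semitones makes it major.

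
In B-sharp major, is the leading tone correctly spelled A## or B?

Each scale degree takes a distinct letter name. Degree 7 of a scale on B must use the letter A.
A## and B are enharmonically the same pitch, but only A## uses the letter A, so it is the correct spelling here.

A##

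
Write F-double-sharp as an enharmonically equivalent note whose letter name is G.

F## is pitch class 7. The letter G alone is pitch class 7.
Pitch class 7 on G needs no accidental: G.

G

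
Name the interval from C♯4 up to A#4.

major sixth

The letter names run C→A, a span of 5 letter steps, so the interval is some kind of sixth.
C# to A# is 9 semitones. A major sixth is 9, so 9 makes it major.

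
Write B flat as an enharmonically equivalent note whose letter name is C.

Plain C sits 2 semitones above Bb, so on the letter C the same pitch needs a double flat: Cbb.

Cbb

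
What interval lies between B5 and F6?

diminished fifth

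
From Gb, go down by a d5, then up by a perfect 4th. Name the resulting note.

F

A diminished fifth down from Gb is C (letter C, 6 semitones down).
A perfect fourth up from C is F (letter F, 5 semitones up).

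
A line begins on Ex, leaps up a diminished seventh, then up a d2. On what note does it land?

A diminished seventh up from E## is D# (letter D, 9 semitones up).
A diminished second up from D# is Eb (letter E, 0 semitones up).

Eb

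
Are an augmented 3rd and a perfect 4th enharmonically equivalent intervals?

Yes

An augmented third spans 5 semitones; a perfect fourth spans 5.
They are enharmonically equivalent.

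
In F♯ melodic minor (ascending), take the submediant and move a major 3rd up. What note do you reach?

The submediant of F# melodic minor (ascending) is D#.
A major third (4 semitones) above D# lands on the letter F, giving F##.

F##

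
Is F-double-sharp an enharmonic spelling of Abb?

F## = pitch class 7 and Abb = pitch class 7 — the same pitch class, so they are enharmonic equivalents.

Yes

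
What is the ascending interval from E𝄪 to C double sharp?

minor sixth

Counting letters E–F–G–A–B–C gives a sixth.
E##→C## = 8 semitones, 1 narrower than the major sixth (9), so minor.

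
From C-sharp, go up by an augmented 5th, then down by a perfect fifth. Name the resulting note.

An augmented fifth up from C# is G## (letter G, 8 semitones up).
A perfect fifth down from G## is C## (letter C, 7 semitones down).

C##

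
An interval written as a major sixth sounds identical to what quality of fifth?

doubly augmented

A major sixth spans 9 semitones.
A fifth spanning 9 semitones is doubly augmented (the perfect fifth is 7).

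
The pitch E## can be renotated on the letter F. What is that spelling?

Plain F sits 1 semitone below E##, so on the letter F the same pitch needs a sharp: F#.

F#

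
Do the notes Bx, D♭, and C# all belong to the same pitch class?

Yes

B## = pitch class 1 and Db = pitch class 1 and C# = pitch class 1 — the same pitch class, so they are enharmonic equivalents.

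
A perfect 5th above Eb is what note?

Bb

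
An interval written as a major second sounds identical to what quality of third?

diminished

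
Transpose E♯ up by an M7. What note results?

D##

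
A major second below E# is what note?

E down a major second is D, so the target letter is D.
From E#, a major second is 2 semitones down: D#.

D#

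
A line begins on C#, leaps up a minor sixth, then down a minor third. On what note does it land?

A minor sixth up from C# is A (letter A, 8 semitones up).
A minor third down from A is F# (letter F, 3 semitones down).

F#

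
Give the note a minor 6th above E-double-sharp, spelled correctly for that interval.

C##

A sixth above E lands on the letter C.
A minor sixth spans 8 semitones, so E## moves to pitch class 2. On the letter C that is C##.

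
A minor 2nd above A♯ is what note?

A up a major second is B, so the target letter is B.
From A#, a minor second is 1 semitone up: B.

B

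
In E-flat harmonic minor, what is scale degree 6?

Degree 6 takes the letter 5 steps above E, which is C.
In harmonic minor, degree 6 sits 8 semitones above the tonic. Eb + 8 semitones is pitch class 11, spelled on C as Cb.

Cb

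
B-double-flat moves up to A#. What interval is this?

The letter names run B→A, a span of 6 letter steps, so the interval is some kind of seventh.
Bbb to A# is 13 semitones. A major seventh is 11, so 13 makes it doubly augmented.

doubly augmented seventh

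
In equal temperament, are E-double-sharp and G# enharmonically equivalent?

No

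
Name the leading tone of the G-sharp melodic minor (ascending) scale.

The G# melodic minor (ascending) scale runs G# A# B C# D# E# F##.
Degree 7 is F##.

F##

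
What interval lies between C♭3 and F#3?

doubly augmented fourth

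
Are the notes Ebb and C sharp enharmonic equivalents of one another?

No

Two spellings are enharmonically equivalent only if they share a pitch class.
Here Ebb → 2, C# → 1; 1 ≠ 2, so they are not.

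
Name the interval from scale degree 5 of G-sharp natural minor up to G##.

augmented fourth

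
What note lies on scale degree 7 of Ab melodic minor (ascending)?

G

The Ab melodic minor (ascending) scale runs Ab Bb Cb Db Eb F G.
Degree 7 is G.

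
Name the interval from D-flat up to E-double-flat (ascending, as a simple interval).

minor second

The letter names run D→E, a span of 1 letter step, so the interval is some kind of second.
Db to Ebb is 1 semitone. A major second is 2, so 1 makes it minor.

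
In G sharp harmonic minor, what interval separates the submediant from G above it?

The submediant of G# harmonic minor is E.
E up to G: letters E→G make it a third; 3 semitones makes it minor.

minor third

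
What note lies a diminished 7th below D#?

A seventh below D lands on the letter E.
A diminished seventh spans 9 semitones, so D# moves to pitch class 6. On the letter E that is E##.

E##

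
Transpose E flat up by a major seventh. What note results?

A seventh above E lands on the letter D.
A major seventh spans 11 semitones, so Eb moves to pitch class 2. On the letter D that is D.

D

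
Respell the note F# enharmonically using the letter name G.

Gb

Plain G sits 1 semitone above F#, so on the letter G the same pitch needs a flat: Gb.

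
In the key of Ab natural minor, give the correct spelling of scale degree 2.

The Ab natural minor scale runs Ab Bb Cb Db Eb Fb Gb.
Degree 2 is Bb.

Bb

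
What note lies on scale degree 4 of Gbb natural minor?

Cbb

Degree 4 takes the letter 3 steps above G, which is C.
In natural minor, degree 4 sits 5 semitones above the tonic. Gbb + 5 semitones is pitch class 10, spelled on C as Cbb.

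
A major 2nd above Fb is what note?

Gb

F up a major second is G, so the target letter is G.
From Fb, a major second is 2 semitones up: Gb.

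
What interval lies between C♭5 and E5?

augmented third

Counting letters C–D–E gives a third.
Cb→E = 5 semitones, 1 wider than the major third (4), so augmented.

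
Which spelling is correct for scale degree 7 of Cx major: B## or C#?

B##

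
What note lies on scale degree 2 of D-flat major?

Eb

The Db major scale runs Db Eb F Gb Ab Bb C.
Degree 2 is Eb.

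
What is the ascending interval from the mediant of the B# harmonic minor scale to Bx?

augmented sixth

The mediant of B# harmonic minor is D#.
D# up to B##: letters D→B make it a sixth; 10 semitones makes it augmented.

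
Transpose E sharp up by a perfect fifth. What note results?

E up a perfect fifth is B, so the target letter is B.
From E#, a perfect fifth is 7 semitones up: B#.

B#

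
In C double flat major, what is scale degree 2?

Degree 2 takes the letter 1 step above C, which is D.
In major, degree 2 sits 2 semitones above the tonic. Cbb + 2 semitones is pitch class 0, spelled on D as Dbb.

Dbb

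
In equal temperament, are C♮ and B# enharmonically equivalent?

Yes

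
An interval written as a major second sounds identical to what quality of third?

A major second spans 2 semitones.
A third spanning 2 semitones is diminished (the major third is 4).

diminished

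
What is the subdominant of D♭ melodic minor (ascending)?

Gb

The Db melodic minor (ascending) scale runs Db Eb Fb Gb Ab Bb C.
Degree 4 is Gb.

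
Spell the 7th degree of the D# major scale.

C##

The D# major scale runs D# E# F## G# A# B# C##.
Degree 7 is C##.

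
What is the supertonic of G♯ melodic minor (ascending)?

A#

The G# melodic minor (ascending) scale runs G# A# B C# D# E# F##.
Degree 2 is A#.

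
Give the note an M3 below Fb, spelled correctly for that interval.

F down a major third is Db, so the target letter is D.
From Fb, a major third is 4 semitones down: Dbb.

Dbb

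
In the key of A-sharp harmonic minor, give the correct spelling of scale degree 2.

B#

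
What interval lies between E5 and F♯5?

Counting letters E–F gives a second.
E→F# = 2 semitones, exactly the major second.

major second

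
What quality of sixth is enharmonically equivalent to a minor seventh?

augmented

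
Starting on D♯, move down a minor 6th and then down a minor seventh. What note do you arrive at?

G##

A minor sixth down from D# is F## (letter F, 8 semitones down).
A minor seventh down from F## is G## (letter G, 10 semitones down).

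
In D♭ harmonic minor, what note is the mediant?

Fb

The Db harmonic minor scale runs Db Eb Fb Gb Ab Bbb C.
Degree 3 is Fb.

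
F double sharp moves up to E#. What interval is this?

The letter names run F→E, a span of 6 letter steps, so the interval is some kind of seventh.
F## to E# is 10 semitones. A major seventh is 11, so 10 makes it minor.

minor seventh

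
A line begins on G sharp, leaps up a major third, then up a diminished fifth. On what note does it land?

A major third up from G# is B# (letter B, 4 semitones up).
A diminished fifth up from B# is F# (letter F, 6 semitones up).

F#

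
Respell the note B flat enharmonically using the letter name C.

Plain C sits 2 semitones above Bb, so on the letter C the same pitch needs a double flat: Cbb.

Cbb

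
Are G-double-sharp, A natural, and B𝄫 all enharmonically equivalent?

Yes

G## is pitch class 9; A is pitch class 9; Bbb is pitch class 9.
All spellings map to pitch class 9, so they are enharmonically equivalent.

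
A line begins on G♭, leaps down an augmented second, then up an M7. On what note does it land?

Ebb

An augmented second down from Gb is Fbb (letter F, 3 semitones down).
A major seventh up from Fbb is Ebb (letter E, 11 semitones up).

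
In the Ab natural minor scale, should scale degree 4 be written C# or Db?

Each scale degree takes a distinct letter name. Degree 4 of a scale on A must use the letter D.
Db and C# are enharmonically the same pitch, but only Db uses the letter D, so it is the correct spelling here.

Db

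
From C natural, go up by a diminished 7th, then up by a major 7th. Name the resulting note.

Ab

A diminished seventh up from C is Bbb (letter B, 9 semitones up).
A major seventh up from Bbb is Ab (letter A, 11 semitones up).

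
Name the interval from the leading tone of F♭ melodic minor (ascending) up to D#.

The leading tone of Fb melodic minor (ascending) is Eb.
Eb up to D#: letters E→D make it a seventh; 12 semitones makes it augmented.

augmented seventh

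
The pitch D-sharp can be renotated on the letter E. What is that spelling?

Eb

Plain E sits 1 semitone above D#, so on the letter E the same pitch needs a flat: Eb.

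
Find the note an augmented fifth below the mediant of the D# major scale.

B

The mediant of D# major is F##.
An augmented fifth (8 semitones) below F## lands on the letter B, giving B.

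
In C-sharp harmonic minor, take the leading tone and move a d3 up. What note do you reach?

The leading tone of C# harmonic minor is B#.
A diminished third (2 semitones) above B# lands on the letter D, giving D.

D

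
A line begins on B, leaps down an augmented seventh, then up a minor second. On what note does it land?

Dbb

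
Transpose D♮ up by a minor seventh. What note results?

C

A seventh above D lands on the letter C.
A minor seventh spans 10 semitones, so D moves to pitch class 0. On the letter C that is C.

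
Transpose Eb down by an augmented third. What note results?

E down a major third is C, so the target letter is C.
From Eb, an augmented third is 5 semitones down: Cbb.

Cbb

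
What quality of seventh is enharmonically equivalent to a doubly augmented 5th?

A doubly augmented fifth spans 9 semitones.
A seventh spanning 9 semitones is diminished (the major seventh is 11).

diminished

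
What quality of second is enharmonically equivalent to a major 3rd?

doubly augmented

A major third spans 4 semitones.
A second spanning 4 semitones is doubly augmented (the major second is 2).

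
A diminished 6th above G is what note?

Ebb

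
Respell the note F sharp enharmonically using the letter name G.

Plain G sits 1 semitone above F#, so on the letter G the same pitch needs a flat: Gb.

Gb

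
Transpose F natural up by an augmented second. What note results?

A second above F lands on the letter G.
An augmented second spans 3 semitones, so F moves to pitch class 8. On the letter G that is G#.

G#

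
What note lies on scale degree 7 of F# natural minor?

E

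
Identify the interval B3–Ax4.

augmented seventh

The letter names run B→A, a span of 6 letter steps, so the interval is some kind of seventh.
B to A## is 12 semitones. A major seventh is 11, so 12 makes it augmented.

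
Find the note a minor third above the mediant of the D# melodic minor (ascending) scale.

The mediant of D# melodic minor (ascending) is F#.
A minor third (3 semitones) above F# lands on the letter A, giving A.

A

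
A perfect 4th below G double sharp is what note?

D##

A fourth below G lands on the letter D.
A perfect fourth spans 5 semitones, so G## moves to pitch class 4. On the letter D that is D##.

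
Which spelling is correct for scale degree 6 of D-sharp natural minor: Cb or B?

B

Each scale degree takes a distinct letter name. Degree 6 of a scale on D must use the letter B.
B and Cb are enharmonically the same pitch, but only B uses the letter B, so it is the correct spelling here.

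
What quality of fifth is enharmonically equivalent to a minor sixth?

A minor sixth spans 8 semitones.
A fifth spanning 8 semitones is augmented (the perfect fifth is 7).

augmented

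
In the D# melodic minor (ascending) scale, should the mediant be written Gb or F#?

F#

Each scale degree takes a distinct letter name. Degree 3 of a scale on D must use the letter F.
F# and Gb are enharmonically the same pitch, but only F# uses the letter F, so it is the correct spelling here.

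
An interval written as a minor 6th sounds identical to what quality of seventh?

A minor sixth spans 8 semitones.
A seventh spanning 8 semitones is doubly diminished (the major seventh is 11).

doubly diminished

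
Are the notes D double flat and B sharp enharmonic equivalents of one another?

Dbb is pitch class 0; B# is pitch class 0.
All spellings map to pitch class 0, so they are enharmonically equivalent.

Yes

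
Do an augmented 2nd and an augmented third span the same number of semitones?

No

An augmented second spans 3 semitones; an augmented third spans 5.
The spans differ, so they are not enharmonic equivalents.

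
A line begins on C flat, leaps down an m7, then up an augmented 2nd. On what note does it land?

E

A minor seventh down from Cb is Db (letter D, 10 semitones down).
An augmented second up from Db is E (letter E, 3 semitones up).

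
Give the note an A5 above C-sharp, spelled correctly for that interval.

G##

C up a perfect fifth is G, so the target letter is G.
From C#, an augmented fifth is 8 semitones up: G##.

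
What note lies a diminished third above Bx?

D#

B up a major third is D#, so the target letter is D.
From B##, a diminished third is 2 semitones up: D#.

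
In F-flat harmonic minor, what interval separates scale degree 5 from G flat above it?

perfect fifth

Scale degree 5 of Fb harmonic minor is Cb.
Cb up to Gb: letters C→G make it a fifth; 7 semitones makes it perfect.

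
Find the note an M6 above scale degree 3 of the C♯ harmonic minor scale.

C#

Scale degree 3 of C# harmonic minor is E.
A major sixth (9 semitones) above E lands on the letter C, giving C#.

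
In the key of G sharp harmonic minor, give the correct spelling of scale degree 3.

Degree 3 takes the letter 2 steps above G, which is B.
In harmonic minor, degree 3 sits 3 semitones above the tonic. G# + 3 semitones is pitch class 11, spelled on B as B.

B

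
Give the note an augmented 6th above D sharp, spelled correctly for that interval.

D up a major sixth is B, so the target letter is B.
From D#, an augmented sixth is 10 semitones up: B##.

B##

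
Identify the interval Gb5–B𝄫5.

Counting letters G–A–B gives a third.
Gb→Bbb = 3 semitones, 1 narrower than the major third (4), so minor.

minor third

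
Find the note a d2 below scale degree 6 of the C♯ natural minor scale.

Scale degree 6 of C# natural minor is A.
A diminished second (0 semitones) below A lands on the letter G, giving G##.

G##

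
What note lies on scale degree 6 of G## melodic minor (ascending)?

E##

Degree 6 takes the letter 5 steps above G, which is E.
In melodic minor (ascending), degree 6 sits 9 semitones above the tonic. G## + 9 semitones is pitch class 6, spelled on E as E##.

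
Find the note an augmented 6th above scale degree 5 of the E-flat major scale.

G#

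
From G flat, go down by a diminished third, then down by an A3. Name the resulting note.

Cb

A diminished third down from Gb is E (letter E, 2 semitones down).
An augmented third down from E is Cb (letter C, 5 semitones down).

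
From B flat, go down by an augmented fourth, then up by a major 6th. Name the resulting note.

An augmented fourth down from Bb is Fb (letter F, 6 semitones down).
A major sixth up from Fb is Db (letter D, 9 semitones up).

Db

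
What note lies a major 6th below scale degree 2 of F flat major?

Bbb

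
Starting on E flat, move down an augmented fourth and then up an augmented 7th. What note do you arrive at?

An augmented fourth down from Eb is Bbb (letter B, 6 semitones down).
An augmented seventh up from Bbb is A (letter A, 12 semitones up).

A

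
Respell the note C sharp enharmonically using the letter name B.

B##

C# is pitch class 1. The letter B alone is pitch class 11.
To reach pitch class 1 from B requires an offset of +2 semitones, i.e. double sharp: B##.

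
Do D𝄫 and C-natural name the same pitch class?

Yes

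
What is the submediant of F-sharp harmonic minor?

The F# harmonic minor scale runs F# G# A B C# D E#.
Degree 6 is D.

D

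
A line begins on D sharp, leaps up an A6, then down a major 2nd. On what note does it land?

An augmented sixth up from D# is B## (letter B, 10 semitones up).
A major second down from B## is A## (letter A, 2 semitones down).

A##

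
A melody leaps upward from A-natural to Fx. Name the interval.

The letter names run A→F, a span of 5 letter steps, so the interval is some kind of sixth.
A to F## is 10 semitones. A major sixth is 9, so 10 makes it augmented.

augmented sixth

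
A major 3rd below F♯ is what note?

A third below F lands on the letter D.
A major third spans 4 semitones, so F# moves to pitch class 2. On the letter D that is D.

D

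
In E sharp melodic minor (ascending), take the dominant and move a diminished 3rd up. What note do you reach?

The dominant of E# melodic minor (ascending) is B#.
A diminished third (2 semitones) above B# lands on the letter D, giving D.

D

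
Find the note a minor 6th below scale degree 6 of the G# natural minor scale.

G#

Scale degree 6 of G# natural minor is E.
A minor sixth (8 semitones) below E lands on the letter G, giving G#.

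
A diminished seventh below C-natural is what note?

C down a major seventh is Db, so the target letter is D.
From C, a diminished seventh is 9 semitones down: D#.

D#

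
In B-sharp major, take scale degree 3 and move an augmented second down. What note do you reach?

Scale degree 3 of B# major is D##.
An augmented second (3 semitones) below D## lands on the letter C, giving C#.

C#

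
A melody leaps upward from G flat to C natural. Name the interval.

augmented fourth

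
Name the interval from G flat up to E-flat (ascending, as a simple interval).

Counting letters G–A–B–C–D–E gives a sixth.
Gb→Eb = 9 semitones, exactly the major sixth.

major sixth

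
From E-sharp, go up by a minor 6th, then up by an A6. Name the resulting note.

A##

A minor sixth up from E# is C# (letter C, 8 semitones up).
An augmented sixth up from C# is A## (letter A, 10 semitones up).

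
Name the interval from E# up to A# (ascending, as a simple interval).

Counting letters E–F–G–A gives a fourth.
E#→A# = 5 semitones, exactly the perfect fourth.

perfect fourth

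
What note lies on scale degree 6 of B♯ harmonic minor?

Degree 6 takes the letter 5 steps above B, which is G.
In harmonic minor, degree 6 sits 8 semitones above the tonic. B# + 8 semitones is pitch class 8, spelled on G as G#.

G#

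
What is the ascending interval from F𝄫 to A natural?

The letter names run F→A, a span of 2 letter steps, so the interval is some kind of third.
Fbb to A is 6 semitones. A major third is 4, so 6 makes it doubly augmented.

doubly augmented third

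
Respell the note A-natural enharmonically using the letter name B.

A is pitch class 9. The letter B alone is pitch class 11.
To reach pitch class 9 from B requires an offset of -2 semitones, i.e. double flat: Bbb.

Bbb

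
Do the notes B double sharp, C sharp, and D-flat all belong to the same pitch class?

B## = pitch class 1 and C# = pitch class 1 and Db = pitch class 1 — the same pitch class, so they are enharmonic equivalents.

Yes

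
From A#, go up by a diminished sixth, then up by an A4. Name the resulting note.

A diminished sixth up from A# is F (letter F, 7 semitones up).
An augmented fourth up from F is B (letter B, 6 semitones up).

B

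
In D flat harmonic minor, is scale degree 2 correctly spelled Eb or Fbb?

Eb

Each scale degree takes a distinct letter name. Degree 2 of a scale on D must use the letter E.
Eb and Fbb are enharmonically the same pitch, but only Eb uses the letter E, so it is the correct spelling here.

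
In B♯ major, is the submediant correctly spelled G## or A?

Each scale degree takes a distinct letter name. Degree 6 of a scale on B must use the letter G.
G## and A are enharmonically the same pitch, but only G## uses the letter G, so it is the correct spelling here.

G##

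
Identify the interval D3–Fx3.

Counting letters D–E–F gives a third.
D→F## = 5 semitones, 1 wider than the major third (4), so augmented.

augmented third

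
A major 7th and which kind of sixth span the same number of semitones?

A major seventh spans 11 semitones.
A sixth spanning 11 semitones is doubly augmented (the major sixth is 9).

doubly augmented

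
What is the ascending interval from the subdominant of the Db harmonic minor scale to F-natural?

The subdominant of Db harmonic minor is Gb.
Gb up to F: letters G→F make it a seventh; 11 semitones makes it major.

major seventh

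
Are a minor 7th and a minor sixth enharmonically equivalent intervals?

No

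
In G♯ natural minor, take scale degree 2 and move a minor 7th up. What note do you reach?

G#

Scale degree 2 of G# natural minor is A#.
A minor seventh (10 semitones) above A# lands on the letter G, giving G#.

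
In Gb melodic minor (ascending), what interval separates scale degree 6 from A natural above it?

augmented fourth

Scale degree 6 of Gb melodic minor (ascending) is Eb.
Eb up to A: letters E→A make it a fourth; 6 semitones makes it augmented.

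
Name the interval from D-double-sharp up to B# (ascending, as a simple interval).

minor sixth

Counting letters D–E–F–G–A–B gives a sixth.
D##→B# = 8 semitones, 1 narrower than the major sixth (9), so minor.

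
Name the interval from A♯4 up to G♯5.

minor seventh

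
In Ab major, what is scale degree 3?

C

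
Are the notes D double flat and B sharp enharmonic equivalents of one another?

Dbb is pitch class 0; B# is pitch class 0.
All spellings map to pitch class 0, so they are enharmonically equivalent.

Yes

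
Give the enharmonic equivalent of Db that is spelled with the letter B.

Db is pitch class 1. The letter B alone is pitch class 11.
To reach pitch class 1 from B requires an offset of +2 semitones, i.e. double sharp: B##.

B##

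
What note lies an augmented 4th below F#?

C

A fourth below F lands on the letter C.
An augmented fourth spans 6 semitones, so F# moves to pitch class 0. On the letter C that is C.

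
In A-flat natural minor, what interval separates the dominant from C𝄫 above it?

The dominant of Ab natural minor is Eb.
Eb up to Cbb: letters E→C make it a sixth; 7 semitones makes it diminished.

diminished sixth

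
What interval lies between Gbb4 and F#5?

doubly augmented seventh

The letter names run G→F, a span of 6 letter steps, so the interval is some kind of seventh.
Gbb to F# is 13 semitones. A major seventh is 11, so 13 makes it doubly augmented.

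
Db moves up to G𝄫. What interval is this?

diminished fourth

Counting letters D–E–F–G gives a fourth.
Db→Gbb = 4 semitones, 1 narrower than the perfect fourth (5), so diminished.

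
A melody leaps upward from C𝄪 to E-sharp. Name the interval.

minor third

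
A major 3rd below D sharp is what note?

B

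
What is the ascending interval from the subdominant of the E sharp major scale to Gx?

major seventh

The subdominant of E# major is A#.
A# up to G##: letters A→G make it a seventh; 11 semitones makes it major.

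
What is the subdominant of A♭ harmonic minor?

Db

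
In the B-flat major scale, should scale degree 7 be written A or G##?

Each scale degree takes a distinct letter name. Degree 7 of a scale on B must use the letter A.
A and G## are enharmonically the same pitch, but only A uses the letter A, so it is the correct spelling here.

A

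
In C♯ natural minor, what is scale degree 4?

F#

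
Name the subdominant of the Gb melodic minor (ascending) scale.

Cb

Degree 4 takes the letter 3 steps above G, which is C.
In melodic minor (ascending), degree 4 sits 5 semitones above the tonic. Gb + 5 semitones is pitch class 11, spelled on C as Cb.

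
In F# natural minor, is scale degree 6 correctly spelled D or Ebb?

Each scale degree takes a distinct letter name. Degree 6 of a scale on F must use the letter D.
D and Ebb are enharmonically the same pitch, but only D uses the letter D, so it is the correct spelling here.

D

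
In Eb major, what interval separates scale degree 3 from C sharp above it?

Scale degree 3 of Eb major is G.
G up to C#: letters G→C make it a fourth; 6 semitones makes it augmented.

augmented fourth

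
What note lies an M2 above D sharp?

E#

A second above D lands on the letter E.
A major second spans 2 semitones, so D# moves to pitch class 5. On the letter E that is E#.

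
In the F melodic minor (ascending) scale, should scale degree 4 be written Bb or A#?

Bb

Each scale degree takes a distinct letter name. Degree 4 of a scale on F must use the letter B.
Bb and A# are enharmonically the same pitch, but only Bb uses the letter B, so it is the correct spelling here.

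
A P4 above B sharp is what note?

B up a perfect fourth is E, so the target letter is E.
From B#, a perfect fourth is 5 semitones up: E#.

E#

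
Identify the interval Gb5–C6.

augmented fourth

Counting letters G–A–B–C gives a fourth.
Gb→C = 6 semitones, 1 wider than the perfect fourth (5), so augmented.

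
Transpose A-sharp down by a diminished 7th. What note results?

B##

A down a major seventh is Bb, so the target letter is B.
From A#, a diminished seventh is 9 semitones down: B##.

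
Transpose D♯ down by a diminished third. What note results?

D down a major third is Bb, so the target letter is B.
From D#, a diminished third is 2 semitones down: B##.

B##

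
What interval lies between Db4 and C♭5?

minor seventh

The letter names run D→C, a span of 6 letter steps, so the interval is some kind of seventh.
Db to Cb is 10 semitones. A major seventh is 11, so 10 makes it minor.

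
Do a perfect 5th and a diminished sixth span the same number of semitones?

Yes

A perfect fifth spans 7 semitones; a diminished sixth spans 7.
They are enharmonically equivalent.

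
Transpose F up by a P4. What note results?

A fourth above F lands on the letter B.
A perfect fourth spans 5 semitones, so F moves to pitch class 10. On the letter B that is Bb.

Bb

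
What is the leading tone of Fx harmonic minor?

The F## harmonic minor scale runs F## G## A# B# C## D# E##.
Degree 7 is E##.

E##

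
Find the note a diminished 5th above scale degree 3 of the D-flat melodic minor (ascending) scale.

Scale degree 3 of Db melodic minor (ascending) is Fb.
A diminished fifth (6 semitones) above Fb lands on the letter C, giving Cbb.

Cbb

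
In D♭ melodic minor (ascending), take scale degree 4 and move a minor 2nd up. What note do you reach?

Scale degree 4 of Db melodic minor (ascending) is Gb.
A minor second (1 semitone) above Gb lands on the letter A, giving Abb.

Abb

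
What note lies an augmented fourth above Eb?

A

E up a perfect fourth is A, so the target letter is A.
From Eb, an augmented fourth is 6 semitones up: A.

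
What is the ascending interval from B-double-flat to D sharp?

The letter names run B→D, a span of 2 letter steps, so the interval is some kind of third.
Bbb to D# is 6 semitones. A major third is 4, so 6 makes it doubly augmented.

doubly augmented third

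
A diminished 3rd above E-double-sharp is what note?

G#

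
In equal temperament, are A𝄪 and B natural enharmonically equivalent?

Yes

A## = pitch class 11 and B = pitch class 11 — the same pitch class, so they are enharmonic equivalents.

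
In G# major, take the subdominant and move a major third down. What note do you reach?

The subdominant of G# major is C#.
A major third (4 semitones) below C# lands on the letter A, giving A.

A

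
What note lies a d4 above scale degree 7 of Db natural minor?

Scale degree 7 of Db natural minor is Cb.
A diminished fourth (4 semitones) above Cb lands on the letter F, giving Fbb.

Fbb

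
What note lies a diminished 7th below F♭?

G

F down a major seventh is Gb, so the target letter is G.
From Fb, a diminished seventh is 9 semitones down: G.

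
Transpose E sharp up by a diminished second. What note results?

F

E up a major second is F#, so the target letter is F.
From E#, a diminished second is 0 semitones up: F.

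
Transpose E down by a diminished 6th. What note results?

G##

E down a major sixth is G, so the target letter is G.
From E, a diminished sixth is 7 semitones down: G##.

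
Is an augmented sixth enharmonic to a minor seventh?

An augmented sixth spans 10 semitones; a minor seventh spans 10.
They are enharmonically equivalent.

Yes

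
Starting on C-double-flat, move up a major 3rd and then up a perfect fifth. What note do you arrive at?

Bbb

A major third up from Cbb is Ebb (letter E, 4 semitones up).
A perfect fifth up from Ebb is Bbb (letter B, 7 semitones up).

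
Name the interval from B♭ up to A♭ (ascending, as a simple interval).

minor seventh

Counting letters B–C–D–E–F–G–A gives a seventh.
Bb→Ab = 10 semitones, 1 narrower than the major seventh (11), so minor.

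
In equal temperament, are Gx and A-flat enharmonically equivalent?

G## is pitch class 9; Ab is pitch class 8.
The pitch classes differ (9 vs. 8), so they are not enharmonic equivalents.

No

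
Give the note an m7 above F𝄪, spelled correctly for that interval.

E#

A seventh above F lands on the letter E.
A minor seventh spans 10 semitones, so F## moves to pitch class 5. On the letter E that is E#.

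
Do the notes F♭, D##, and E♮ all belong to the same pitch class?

Fb is pitch class 4; D## is pitch class 4; E is pitch class 4.
All spellings map to pitch class 4, so they are enharmonically equivalent.

Yes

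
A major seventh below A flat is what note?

Bbb

A seventh below A lands on the letter B.
A major seventh spans 11 semitones, so Ab moves to pitch class 9. On the letter B that is Bbb.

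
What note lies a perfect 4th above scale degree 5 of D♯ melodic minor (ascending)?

Scale degree 5 of D# melodic minor (ascending) is A#.
A perfect fourth (5 semitones) above A# lands on the letter D, giving D#.

D#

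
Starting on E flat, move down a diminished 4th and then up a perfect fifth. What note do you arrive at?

F#

A diminished fourth down from Eb is B (letter B, 4 semitones down).
A perfect fifth up from B is F# (letter F, 7 semitones up).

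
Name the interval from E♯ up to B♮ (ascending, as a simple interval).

diminished fifth

The letter names run E→B, a span of 4 letter steps, so the interval is some kind of fifth.
E# to B is 6 semitones. A perfect fifth is 7, so 6 makes it diminished.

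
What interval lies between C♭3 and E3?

augmented third

Counting letters C–D–E gives a third.
Cb→E = 5 semitones, 1 wider than the major third (4), so augmented.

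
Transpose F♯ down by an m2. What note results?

A second below F lands on the letter E.
A minor second spans 1 semitone, so F# moves to pitch class 5. On the letter E that is E#.

E#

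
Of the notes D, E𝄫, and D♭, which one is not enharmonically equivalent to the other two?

Db

In 12-tone equal temperament, enharmonic equivalents share a pitch class. D is pitch class 2; Ebb is pitch class 2; Db is pitch class 1.
D and Ebb share pitch class 2, while Db is pitch class 1.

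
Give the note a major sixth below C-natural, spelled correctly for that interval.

A sixth below C lands on the letter E.
A major sixth spans 9 semitones, so C moves to pitch class 3. On the letter E that is Eb.

Eb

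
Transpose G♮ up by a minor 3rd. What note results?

Bb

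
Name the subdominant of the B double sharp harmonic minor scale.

Degree 4 takes the letter 3 steps above B, which is E.
In harmonic minor, degree 4 sits 5 semitones above the tonic. B## + 5 semitones is pitch class 6, spelled on E as E##.

E##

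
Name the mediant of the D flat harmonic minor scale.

Fb

The Db harmonic minor scale runs Db Eb Fb Gb Ab Bbb C.
Degree 3 is Fb.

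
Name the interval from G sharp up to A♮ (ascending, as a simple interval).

minor second

The letter names run G→A, a span of 1 letter step, so the interval is some kind of second.
G# to A is 1 semitone. A major second is 2, so 1 makes it minor.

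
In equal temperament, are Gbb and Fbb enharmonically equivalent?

Two spellings are enharmonically equivalent only if they share a pitch class.
Here Gbb → 5, Fbb → 3; 3 ≠ 5, so they are not.

No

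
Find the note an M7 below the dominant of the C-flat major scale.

The dominant of Cb major is Gb.
A major seventh (11 semitones) below Gb lands on the letter A, giving Abb.

Abb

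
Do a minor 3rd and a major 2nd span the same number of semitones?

A minor third spans 3 semitones; a major second spans 2.
The spans differ, so they are not enharmonic equivalents.

No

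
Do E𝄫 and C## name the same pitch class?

Ebb is pitch class 2; C## is pitch class 2.
All spellings map to pitch class 2, so they are enharmonically equivalent.

Yes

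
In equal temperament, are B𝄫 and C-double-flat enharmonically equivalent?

No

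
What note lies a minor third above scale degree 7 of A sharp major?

Scale degree 7 of A# major is G##.
A minor third (3 semitones) above G## lands on the letter B, giving B#.

B#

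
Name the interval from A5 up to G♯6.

Counting letters A–B–C–D–E–F–G gives a seventh.
A→G# = 11 semitones, exactly the major seventh.

major seventh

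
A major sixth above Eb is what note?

A sixth above E lands on the letter C.
A major sixth spans 9 semitones, so Eb moves to pitch class 0. On the letter C that is C.

C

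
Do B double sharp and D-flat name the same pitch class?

Yes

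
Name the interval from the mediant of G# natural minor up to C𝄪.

The mediant of G# natural minor is B.
B up to C##: letters B→C make it a second; 3 semitones makes it augmented.

augmented second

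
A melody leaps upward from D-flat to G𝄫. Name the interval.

The letter names run D→G, a span of 3 letter steps, so the interval is some kind of fourth.
Db to Gbb is 4 semitones. A perfect fourth is 5, so 4 makes it diminished.

diminished fourth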